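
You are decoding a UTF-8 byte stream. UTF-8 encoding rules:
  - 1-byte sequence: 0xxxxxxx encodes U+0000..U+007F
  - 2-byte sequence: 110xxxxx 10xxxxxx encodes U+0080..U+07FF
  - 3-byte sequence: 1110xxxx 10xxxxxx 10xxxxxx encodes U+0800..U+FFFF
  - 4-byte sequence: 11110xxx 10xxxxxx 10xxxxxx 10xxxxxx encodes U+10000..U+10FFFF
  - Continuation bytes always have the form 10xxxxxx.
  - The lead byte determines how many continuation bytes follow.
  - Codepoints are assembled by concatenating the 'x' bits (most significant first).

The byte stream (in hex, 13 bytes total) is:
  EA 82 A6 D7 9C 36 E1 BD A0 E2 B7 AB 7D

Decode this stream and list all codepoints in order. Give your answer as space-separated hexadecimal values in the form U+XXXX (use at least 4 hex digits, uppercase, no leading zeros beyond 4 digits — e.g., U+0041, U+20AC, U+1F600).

Answer: U+A0A6 U+05DC U+0036 U+1F60 U+2DEB U+007D

Derivation:
Byte[0]=EA: 3-byte lead, need 2 cont bytes. acc=0xA
Byte[1]=82: continuation. acc=(acc<<6)|0x02=0x282
Byte[2]=A6: continuation. acc=(acc<<6)|0x26=0xA0A6
Completed: cp=U+A0A6 (starts at byte 0)
Byte[3]=D7: 2-byte lead, need 1 cont bytes. acc=0x17
Byte[4]=9C: continuation. acc=(acc<<6)|0x1C=0x5DC
Completed: cp=U+05DC (starts at byte 3)
Byte[5]=36: 1-byte ASCII. cp=U+0036
Byte[6]=E1: 3-byte lead, need 2 cont bytes. acc=0x1
Byte[7]=BD: continuation. acc=(acc<<6)|0x3D=0x7D
Byte[8]=A0: continuation. acc=(acc<<6)|0x20=0x1F60
Completed: cp=U+1F60 (starts at byte 6)
Byte[9]=E2: 3-byte lead, need 2 cont bytes. acc=0x2
Byte[10]=B7: continuation. acc=(acc<<6)|0x37=0xB7
Byte[11]=AB: continuation. acc=(acc<<6)|0x2B=0x2DEB
Completed: cp=U+2DEB (starts at byte 9)
Byte[12]=7D: 1-byte ASCII. cp=U+007D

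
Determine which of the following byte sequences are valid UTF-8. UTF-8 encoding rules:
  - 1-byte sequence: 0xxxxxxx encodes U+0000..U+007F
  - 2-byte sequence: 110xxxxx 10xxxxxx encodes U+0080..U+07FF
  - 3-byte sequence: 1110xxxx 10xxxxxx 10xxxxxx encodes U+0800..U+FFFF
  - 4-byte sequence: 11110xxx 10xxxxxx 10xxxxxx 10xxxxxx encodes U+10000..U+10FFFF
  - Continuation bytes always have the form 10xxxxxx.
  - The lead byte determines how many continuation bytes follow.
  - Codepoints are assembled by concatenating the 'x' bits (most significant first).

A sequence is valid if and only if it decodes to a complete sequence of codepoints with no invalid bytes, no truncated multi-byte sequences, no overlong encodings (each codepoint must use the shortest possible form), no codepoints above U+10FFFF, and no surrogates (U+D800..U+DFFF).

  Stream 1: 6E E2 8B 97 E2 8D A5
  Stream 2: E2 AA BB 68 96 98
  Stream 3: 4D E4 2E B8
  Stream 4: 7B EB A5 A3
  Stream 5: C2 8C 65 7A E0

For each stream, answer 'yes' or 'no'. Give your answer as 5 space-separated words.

Stream 1: decodes cleanly. VALID
Stream 2: error at byte offset 4. INVALID
Stream 3: error at byte offset 2. INVALID
Stream 4: decodes cleanly. VALID
Stream 5: error at byte offset 5. INVALID

Answer: yes no no yes no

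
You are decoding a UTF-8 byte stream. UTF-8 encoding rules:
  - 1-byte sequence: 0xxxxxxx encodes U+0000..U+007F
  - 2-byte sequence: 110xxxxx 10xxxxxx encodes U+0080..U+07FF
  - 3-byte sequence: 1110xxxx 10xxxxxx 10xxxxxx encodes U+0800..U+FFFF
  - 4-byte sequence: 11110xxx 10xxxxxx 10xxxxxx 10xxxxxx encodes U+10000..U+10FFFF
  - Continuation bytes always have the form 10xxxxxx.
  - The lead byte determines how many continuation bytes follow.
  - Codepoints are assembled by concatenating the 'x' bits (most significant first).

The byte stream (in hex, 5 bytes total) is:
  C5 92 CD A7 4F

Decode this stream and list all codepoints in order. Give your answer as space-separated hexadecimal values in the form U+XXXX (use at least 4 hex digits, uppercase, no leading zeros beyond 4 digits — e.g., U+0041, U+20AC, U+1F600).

Byte[0]=C5: 2-byte lead, need 1 cont bytes. acc=0x5
Byte[1]=92: continuation. acc=(acc<<6)|0x12=0x152
Completed: cp=U+0152 (starts at byte 0)
Byte[2]=CD: 2-byte lead, need 1 cont bytes. acc=0xD
Byte[3]=A7: continuation. acc=(acc<<6)|0x27=0x367
Completed: cp=U+0367 (starts at byte 2)
Byte[4]=4F: 1-byte ASCII. cp=U+004F

Answer: U+0152 U+0367 U+004F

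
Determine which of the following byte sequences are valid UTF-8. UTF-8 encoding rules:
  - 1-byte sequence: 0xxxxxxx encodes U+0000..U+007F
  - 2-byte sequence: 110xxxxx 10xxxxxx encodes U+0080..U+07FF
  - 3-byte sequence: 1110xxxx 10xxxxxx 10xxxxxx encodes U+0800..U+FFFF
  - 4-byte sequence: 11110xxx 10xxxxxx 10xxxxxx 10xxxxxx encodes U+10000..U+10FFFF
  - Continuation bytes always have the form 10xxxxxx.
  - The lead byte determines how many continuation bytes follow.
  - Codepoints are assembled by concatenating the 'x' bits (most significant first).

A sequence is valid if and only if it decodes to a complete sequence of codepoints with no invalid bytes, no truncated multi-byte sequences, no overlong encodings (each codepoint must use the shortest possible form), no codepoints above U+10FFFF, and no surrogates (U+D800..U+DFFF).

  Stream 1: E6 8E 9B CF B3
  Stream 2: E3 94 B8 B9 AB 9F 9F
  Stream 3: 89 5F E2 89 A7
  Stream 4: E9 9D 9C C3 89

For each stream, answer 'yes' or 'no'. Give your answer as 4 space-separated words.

Stream 1: decodes cleanly. VALID
Stream 2: error at byte offset 3. INVALID
Stream 3: error at byte offset 0. INVALID
Stream 4: decodes cleanly. VALID

Answer: yes no no yes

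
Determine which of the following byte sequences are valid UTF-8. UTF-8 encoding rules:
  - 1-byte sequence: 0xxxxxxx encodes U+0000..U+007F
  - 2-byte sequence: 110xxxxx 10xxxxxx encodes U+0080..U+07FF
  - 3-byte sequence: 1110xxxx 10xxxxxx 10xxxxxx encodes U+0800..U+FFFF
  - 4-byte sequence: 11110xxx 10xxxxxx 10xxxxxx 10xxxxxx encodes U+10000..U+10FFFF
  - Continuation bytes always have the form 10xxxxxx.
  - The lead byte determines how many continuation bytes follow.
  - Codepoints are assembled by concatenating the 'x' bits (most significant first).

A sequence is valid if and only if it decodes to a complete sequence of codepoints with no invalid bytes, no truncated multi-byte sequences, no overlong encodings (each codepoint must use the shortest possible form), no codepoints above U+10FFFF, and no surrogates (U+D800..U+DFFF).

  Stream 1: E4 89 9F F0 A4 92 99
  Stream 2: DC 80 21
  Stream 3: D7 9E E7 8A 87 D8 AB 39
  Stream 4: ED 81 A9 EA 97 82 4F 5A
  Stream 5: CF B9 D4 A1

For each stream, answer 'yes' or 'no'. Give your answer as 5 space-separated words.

Answer: yes yes yes yes yes

Derivation:
Stream 1: decodes cleanly. VALID
Stream 2: decodes cleanly. VALID
Stream 3: decodes cleanly. VALID
Stream 4: decodes cleanly. VALID
Stream 5: decodes cleanly. VALID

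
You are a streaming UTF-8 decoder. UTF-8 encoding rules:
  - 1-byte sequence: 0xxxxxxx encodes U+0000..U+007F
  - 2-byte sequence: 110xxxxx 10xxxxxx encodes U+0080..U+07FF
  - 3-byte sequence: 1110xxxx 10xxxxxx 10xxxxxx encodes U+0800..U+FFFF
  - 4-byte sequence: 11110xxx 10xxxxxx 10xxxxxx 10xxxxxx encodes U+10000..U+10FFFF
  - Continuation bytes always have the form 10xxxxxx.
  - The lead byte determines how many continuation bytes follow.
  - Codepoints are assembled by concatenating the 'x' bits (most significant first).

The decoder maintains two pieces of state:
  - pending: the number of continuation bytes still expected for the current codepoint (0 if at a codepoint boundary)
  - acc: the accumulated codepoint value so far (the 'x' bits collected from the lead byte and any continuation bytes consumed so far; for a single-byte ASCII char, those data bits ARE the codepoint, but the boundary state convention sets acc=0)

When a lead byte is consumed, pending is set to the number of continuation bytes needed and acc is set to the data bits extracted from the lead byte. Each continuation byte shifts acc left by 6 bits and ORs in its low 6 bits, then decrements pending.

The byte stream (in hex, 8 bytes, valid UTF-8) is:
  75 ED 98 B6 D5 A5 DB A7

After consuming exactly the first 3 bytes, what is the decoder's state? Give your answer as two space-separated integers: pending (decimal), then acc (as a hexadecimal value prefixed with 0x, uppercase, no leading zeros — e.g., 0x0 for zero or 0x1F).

Answer: 1 0x358

Derivation:
Byte[0]=75: 1-byte. pending=0, acc=0x0
Byte[1]=ED: 3-byte lead. pending=2, acc=0xD
Byte[2]=98: continuation. acc=(acc<<6)|0x18=0x358, pending=1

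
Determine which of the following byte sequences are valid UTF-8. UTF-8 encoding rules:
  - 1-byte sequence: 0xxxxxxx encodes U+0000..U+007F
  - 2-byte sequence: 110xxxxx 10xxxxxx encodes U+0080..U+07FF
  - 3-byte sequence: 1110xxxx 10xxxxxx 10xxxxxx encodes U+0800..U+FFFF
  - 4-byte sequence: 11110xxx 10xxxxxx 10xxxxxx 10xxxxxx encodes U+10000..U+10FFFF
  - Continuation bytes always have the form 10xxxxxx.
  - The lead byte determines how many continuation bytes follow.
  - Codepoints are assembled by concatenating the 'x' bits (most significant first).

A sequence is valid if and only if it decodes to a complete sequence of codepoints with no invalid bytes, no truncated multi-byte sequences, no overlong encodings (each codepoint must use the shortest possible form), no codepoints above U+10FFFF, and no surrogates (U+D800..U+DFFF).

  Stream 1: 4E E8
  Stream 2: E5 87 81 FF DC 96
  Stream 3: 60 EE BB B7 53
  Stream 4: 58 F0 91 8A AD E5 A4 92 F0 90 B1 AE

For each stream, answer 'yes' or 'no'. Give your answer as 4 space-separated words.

Answer: no no yes yes

Derivation:
Stream 1: error at byte offset 2. INVALID
Stream 2: error at byte offset 3. INVALID
Stream 3: decodes cleanly. VALID
Stream 4: decodes cleanly. VALID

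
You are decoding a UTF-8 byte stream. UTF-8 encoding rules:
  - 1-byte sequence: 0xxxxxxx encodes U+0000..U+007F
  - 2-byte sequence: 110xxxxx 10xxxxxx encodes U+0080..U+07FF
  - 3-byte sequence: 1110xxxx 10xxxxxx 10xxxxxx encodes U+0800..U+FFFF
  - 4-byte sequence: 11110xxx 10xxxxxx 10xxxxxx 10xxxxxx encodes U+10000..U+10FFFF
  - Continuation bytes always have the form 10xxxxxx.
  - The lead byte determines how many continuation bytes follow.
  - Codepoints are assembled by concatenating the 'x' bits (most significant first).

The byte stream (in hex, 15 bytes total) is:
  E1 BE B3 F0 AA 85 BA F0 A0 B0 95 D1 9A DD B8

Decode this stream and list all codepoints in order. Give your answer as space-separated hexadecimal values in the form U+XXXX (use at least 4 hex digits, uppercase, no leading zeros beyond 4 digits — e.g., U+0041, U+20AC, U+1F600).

Byte[0]=E1: 3-byte lead, need 2 cont bytes. acc=0x1
Byte[1]=BE: continuation. acc=(acc<<6)|0x3E=0x7E
Byte[2]=B3: continuation. acc=(acc<<6)|0x33=0x1FB3
Completed: cp=U+1FB3 (starts at byte 0)
Byte[3]=F0: 4-byte lead, need 3 cont bytes. acc=0x0
Byte[4]=AA: continuation. acc=(acc<<6)|0x2A=0x2A
Byte[5]=85: continuation. acc=(acc<<6)|0x05=0xA85
Byte[6]=BA: continuation. acc=(acc<<6)|0x3A=0x2A17A
Completed: cp=U+2A17A (starts at byte 3)
Byte[7]=F0: 4-byte lead, need 3 cont bytes. acc=0x0
Byte[8]=A0: continuation. acc=(acc<<6)|0x20=0x20
Byte[9]=B0: continuation. acc=(acc<<6)|0x30=0x830
Byte[10]=95: continuation. acc=(acc<<6)|0x15=0x20C15
Completed: cp=U+20C15 (starts at byte 7)
Byte[11]=D1: 2-byte lead, need 1 cont bytes. acc=0x11
Byte[12]=9A: continuation. acc=(acc<<6)|0x1A=0x45A
Completed: cp=U+045A (starts at byte 11)
Byte[13]=DD: 2-byte lead, need 1 cont bytes. acc=0x1D
Byte[14]=B8: continuation. acc=(acc<<6)|0x38=0x778
Completed: cp=U+0778 (starts at byte 13)

Answer: U+1FB3 U+2A17A U+20C15 U+045A U+0778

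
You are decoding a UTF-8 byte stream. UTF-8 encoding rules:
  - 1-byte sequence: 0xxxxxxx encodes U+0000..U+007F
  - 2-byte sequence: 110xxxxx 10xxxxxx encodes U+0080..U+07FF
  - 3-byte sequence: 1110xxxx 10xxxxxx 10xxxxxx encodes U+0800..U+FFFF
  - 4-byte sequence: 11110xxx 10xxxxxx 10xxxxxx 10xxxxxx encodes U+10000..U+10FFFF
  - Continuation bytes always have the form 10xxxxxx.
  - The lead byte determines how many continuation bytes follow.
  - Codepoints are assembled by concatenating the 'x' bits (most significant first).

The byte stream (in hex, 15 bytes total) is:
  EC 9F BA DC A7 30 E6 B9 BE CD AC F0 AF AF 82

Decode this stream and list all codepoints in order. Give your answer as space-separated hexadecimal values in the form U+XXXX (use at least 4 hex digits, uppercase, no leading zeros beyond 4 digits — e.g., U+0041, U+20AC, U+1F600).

Answer: U+C7FA U+0727 U+0030 U+6E7E U+036C U+2FBC2

Derivation:
Byte[0]=EC: 3-byte lead, need 2 cont bytes. acc=0xC
Byte[1]=9F: continuation. acc=(acc<<6)|0x1F=0x31F
Byte[2]=BA: continuation. acc=(acc<<6)|0x3A=0xC7FA
Completed: cp=U+C7FA (starts at byte 0)
Byte[3]=DC: 2-byte lead, need 1 cont bytes. acc=0x1C
Byte[4]=A7: continuation. acc=(acc<<6)|0x27=0x727
Completed: cp=U+0727 (starts at byte 3)
Byte[5]=30: 1-byte ASCII. cp=U+0030
Byte[6]=E6: 3-byte lead, need 2 cont bytes. acc=0x6
Byte[7]=B9: continuation. acc=(acc<<6)|0x39=0x1B9
Byte[8]=BE: continuation. acc=(acc<<6)|0x3E=0x6E7E
Completed: cp=U+6E7E (starts at byte 6)
Byte[9]=CD: 2-byte lead, need 1 cont bytes. acc=0xD
Byte[10]=AC: continuation. acc=(acc<<6)|0x2C=0x36C
Completed: cp=U+036C (starts at byte 9)
Byte[11]=F0: 4-byte lead, need 3 cont bytes. acc=0x0
Byte[12]=AF: continuation. acc=(acc<<6)|0x2F=0x2F
Byte[13]=AF: continuation. acc=(acc<<6)|0x2F=0xBEF
Byte[14]=82: continuation. acc=(acc<<6)|0x02=0x2FBC2
Completed: cp=U+2FBC2 (starts at byte 11)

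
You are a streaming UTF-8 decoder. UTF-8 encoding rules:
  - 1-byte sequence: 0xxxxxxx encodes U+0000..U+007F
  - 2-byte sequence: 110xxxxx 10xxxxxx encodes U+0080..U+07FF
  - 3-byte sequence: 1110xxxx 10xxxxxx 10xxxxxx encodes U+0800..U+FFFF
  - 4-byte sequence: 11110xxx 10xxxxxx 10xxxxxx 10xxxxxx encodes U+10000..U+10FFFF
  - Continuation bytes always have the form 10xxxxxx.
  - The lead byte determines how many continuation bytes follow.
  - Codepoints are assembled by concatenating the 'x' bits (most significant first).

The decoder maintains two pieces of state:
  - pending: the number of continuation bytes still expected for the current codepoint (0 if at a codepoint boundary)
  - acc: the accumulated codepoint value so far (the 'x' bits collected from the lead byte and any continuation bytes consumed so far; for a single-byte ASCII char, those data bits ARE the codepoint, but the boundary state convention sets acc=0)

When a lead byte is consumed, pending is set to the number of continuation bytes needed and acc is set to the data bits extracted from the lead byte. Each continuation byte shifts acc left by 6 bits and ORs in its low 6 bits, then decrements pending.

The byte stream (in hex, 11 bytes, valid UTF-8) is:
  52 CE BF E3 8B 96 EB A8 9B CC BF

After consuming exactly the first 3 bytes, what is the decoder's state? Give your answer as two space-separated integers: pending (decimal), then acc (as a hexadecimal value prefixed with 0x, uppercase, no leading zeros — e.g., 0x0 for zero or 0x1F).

Answer: 0 0x3BF

Derivation:
Byte[0]=52: 1-byte. pending=0, acc=0x0
Byte[1]=CE: 2-byte lead. pending=1, acc=0xE
Byte[2]=BF: continuation. acc=(acc<<6)|0x3F=0x3BF, pending=0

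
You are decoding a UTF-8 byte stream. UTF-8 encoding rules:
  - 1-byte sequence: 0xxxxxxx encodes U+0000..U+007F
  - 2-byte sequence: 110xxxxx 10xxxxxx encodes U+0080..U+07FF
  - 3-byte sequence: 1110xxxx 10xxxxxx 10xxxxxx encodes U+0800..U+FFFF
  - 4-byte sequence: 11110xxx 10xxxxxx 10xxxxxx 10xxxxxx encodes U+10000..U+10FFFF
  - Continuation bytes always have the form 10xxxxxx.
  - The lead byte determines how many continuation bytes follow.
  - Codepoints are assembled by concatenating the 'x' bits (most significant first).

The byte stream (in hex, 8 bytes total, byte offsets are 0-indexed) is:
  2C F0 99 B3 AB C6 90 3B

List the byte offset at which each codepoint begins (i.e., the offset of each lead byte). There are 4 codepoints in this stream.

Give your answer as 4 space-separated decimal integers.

Answer: 0 1 5 7

Derivation:
Byte[0]=2C: 1-byte ASCII. cp=U+002C
Byte[1]=F0: 4-byte lead, need 3 cont bytes. acc=0x0
Byte[2]=99: continuation. acc=(acc<<6)|0x19=0x19
Byte[3]=B3: continuation. acc=(acc<<6)|0x33=0x673
Byte[4]=AB: continuation. acc=(acc<<6)|0x2B=0x19CEB
Completed: cp=U+19CEB (starts at byte 1)
Byte[5]=C6: 2-byte lead, need 1 cont bytes. acc=0x6
Byte[6]=90: continuation. acc=(acc<<6)|0x10=0x190
Completed: cp=U+0190 (starts at byte 5)
Byte[7]=3B: 1-byte ASCII. cp=U+003B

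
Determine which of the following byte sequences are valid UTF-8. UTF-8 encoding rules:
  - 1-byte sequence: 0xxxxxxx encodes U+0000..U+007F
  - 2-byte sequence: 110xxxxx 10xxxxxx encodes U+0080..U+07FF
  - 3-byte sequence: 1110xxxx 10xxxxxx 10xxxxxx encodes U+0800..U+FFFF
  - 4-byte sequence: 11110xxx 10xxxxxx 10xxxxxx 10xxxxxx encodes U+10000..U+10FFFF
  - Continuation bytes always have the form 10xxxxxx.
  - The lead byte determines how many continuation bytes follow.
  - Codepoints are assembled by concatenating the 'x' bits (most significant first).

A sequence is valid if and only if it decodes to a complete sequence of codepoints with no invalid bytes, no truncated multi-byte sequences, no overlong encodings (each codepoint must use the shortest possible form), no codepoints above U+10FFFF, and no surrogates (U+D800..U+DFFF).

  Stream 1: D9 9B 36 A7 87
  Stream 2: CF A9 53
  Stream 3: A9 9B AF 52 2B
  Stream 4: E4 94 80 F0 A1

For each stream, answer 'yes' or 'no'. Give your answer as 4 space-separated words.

Answer: no yes no no

Derivation:
Stream 1: error at byte offset 3. INVALID
Stream 2: decodes cleanly. VALID
Stream 3: error at byte offset 0. INVALID
Stream 4: error at byte offset 5. INVALID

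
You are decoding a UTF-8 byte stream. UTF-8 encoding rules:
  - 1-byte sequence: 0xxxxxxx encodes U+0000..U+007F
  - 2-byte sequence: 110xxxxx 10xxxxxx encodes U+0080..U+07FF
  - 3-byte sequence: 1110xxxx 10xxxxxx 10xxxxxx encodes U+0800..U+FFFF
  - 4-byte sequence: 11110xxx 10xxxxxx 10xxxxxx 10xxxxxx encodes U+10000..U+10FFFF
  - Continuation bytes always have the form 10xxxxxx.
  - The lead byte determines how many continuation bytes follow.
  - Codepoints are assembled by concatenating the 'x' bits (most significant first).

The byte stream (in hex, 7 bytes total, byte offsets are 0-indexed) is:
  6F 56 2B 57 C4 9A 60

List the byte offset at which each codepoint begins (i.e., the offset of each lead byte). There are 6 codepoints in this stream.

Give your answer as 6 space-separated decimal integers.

Answer: 0 1 2 3 4 6

Derivation:
Byte[0]=6F: 1-byte ASCII. cp=U+006F
Byte[1]=56: 1-byte ASCII. cp=U+0056
Byte[2]=2B: 1-byte ASCII. cp=U+002B
Byte[3]=57: 1-byte ASCII. cp=U+0057
Byte[4]=C4: 2-byte lead, need 1 cont bytes. acc=0x4
Byte[5]=9A: continuation. acc=(acc<<6)|0x1A=0x11A
Completed: cp=U+011A (starts at byte 4)
Byte[6]=60: 1-byte ASCII. cp=U+0060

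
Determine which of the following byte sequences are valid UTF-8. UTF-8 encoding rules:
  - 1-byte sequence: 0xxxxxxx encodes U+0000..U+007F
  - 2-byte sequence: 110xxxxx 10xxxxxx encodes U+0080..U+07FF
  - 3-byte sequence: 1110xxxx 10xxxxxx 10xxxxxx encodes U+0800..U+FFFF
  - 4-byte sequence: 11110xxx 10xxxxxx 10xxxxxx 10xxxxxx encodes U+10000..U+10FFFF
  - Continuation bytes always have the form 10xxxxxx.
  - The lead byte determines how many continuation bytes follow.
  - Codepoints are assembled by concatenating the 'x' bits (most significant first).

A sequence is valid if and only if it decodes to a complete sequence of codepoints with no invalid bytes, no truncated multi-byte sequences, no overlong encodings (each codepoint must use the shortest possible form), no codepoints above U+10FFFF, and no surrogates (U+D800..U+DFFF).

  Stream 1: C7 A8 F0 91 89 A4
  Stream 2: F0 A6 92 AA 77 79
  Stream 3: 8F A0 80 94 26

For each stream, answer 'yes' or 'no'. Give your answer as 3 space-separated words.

Answer: yes yes no

Derivation:
Stream 1: decodes cleanly. VALID
Stream 2: decodes cleanly. VALID
Stream 3: error at byte offset 0. INVALID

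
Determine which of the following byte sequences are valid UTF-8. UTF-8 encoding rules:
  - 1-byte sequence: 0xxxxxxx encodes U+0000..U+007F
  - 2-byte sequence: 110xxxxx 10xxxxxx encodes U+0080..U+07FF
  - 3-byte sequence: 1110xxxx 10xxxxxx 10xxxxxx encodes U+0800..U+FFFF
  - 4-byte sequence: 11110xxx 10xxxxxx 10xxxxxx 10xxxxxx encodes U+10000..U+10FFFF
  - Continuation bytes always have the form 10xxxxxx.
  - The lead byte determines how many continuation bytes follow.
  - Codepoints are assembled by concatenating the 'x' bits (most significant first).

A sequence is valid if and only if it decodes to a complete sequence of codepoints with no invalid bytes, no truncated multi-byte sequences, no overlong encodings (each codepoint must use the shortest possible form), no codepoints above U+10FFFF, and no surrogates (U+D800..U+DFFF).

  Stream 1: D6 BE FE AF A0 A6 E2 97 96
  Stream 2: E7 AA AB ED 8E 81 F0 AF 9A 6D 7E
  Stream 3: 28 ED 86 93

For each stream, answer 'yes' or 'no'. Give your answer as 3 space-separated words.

Answer: no no yes

Derivation:
Stream 1: error at byte offset 2. INVALID
Stream 2: error at byte offset 9. INVALID
Stream 3: decodes cleanly. VALID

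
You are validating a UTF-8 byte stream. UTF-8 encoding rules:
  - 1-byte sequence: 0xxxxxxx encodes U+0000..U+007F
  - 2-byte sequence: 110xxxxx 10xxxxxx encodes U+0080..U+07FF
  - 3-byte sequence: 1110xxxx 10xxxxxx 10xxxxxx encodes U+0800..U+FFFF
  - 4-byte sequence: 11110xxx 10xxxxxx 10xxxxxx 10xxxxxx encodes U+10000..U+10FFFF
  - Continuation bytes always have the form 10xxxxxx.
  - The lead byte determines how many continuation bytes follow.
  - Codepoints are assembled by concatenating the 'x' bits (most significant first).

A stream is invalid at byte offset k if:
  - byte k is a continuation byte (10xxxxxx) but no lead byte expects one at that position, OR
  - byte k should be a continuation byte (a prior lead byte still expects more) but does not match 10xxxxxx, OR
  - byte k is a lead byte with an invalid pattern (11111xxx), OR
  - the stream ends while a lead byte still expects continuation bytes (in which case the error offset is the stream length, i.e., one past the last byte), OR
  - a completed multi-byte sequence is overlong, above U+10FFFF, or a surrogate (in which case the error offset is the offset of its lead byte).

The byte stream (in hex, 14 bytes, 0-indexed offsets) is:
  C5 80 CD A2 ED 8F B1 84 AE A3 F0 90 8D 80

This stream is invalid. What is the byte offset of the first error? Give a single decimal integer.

Byte[0]=C5: 2-byte lead, need 1 cont bytes. acc=0x5
Byte[1]=80: continuation. acc=(acc<<6)|0x00=0x140
Completed: cp=U+0140 (starts at byte 0)
Byte[2]=CD: 2-byte lead, need 1 cont bytes. acc=0xD
Byte[3]=A2: continuation. acc=(acc<<6)|0x22=0x362
Completed: cp=U+0362 (starts at byte 2)
Byte[4]=ED: 3-byte lead, need 2 cont bytes. acc=0xD
Byte[5]=8F: continuation. acc=(acc<<6)|0x0F=0x34F
Byte[6]=B1: continuation. acc=(acc<<6)|0x31=0xD3F1
Completed: cp=U+D3F1 (starts at byte 4)
Byte[7]=84: INVALID lead byte (not 0xxx/110x/1110/11110)

Answer: 7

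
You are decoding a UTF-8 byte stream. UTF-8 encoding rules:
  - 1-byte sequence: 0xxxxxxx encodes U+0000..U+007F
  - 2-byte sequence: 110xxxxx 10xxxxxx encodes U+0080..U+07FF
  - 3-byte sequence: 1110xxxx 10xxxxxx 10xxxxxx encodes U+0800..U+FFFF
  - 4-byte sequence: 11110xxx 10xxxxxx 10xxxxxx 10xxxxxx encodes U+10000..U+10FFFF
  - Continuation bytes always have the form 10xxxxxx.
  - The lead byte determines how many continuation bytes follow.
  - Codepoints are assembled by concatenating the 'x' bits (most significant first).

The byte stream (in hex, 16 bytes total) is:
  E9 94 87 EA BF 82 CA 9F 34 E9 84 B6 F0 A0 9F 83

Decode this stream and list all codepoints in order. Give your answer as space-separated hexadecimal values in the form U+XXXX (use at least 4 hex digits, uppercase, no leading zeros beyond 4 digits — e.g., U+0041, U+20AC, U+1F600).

Answer: U+9507 U+AFC2 U+029F U+0034 U+9136 U+207C3

Derivation:
Byte[0]=E9: 3-byte lead, need 2 cont bytes. acc=0x9
Byte[1]=94: continuation. acc=(acc<<6)|0x14=0x254
Byte[2]=87: continuation. acc=(acc<<6)|0x07=0x9507
Completed: cp=U+9507 (starts at byte 0)
Byte[3]=EA: 3-byte lead, need 2 cont bytes. acc=0xA
Byte[4]=BF: continuation. acc=(acc<<6)|0x3F=0x2BF
Byte[5]=82: continuation. acc=(acc<<6)|0x02=0xAFC2
Completed: cp=U+AFC2 (starts at byte 3)
Byte[6]=CA: 2-byte lead, need 1 cont bytes. acc=0xA
Byte[7]=9F: continuation. acc=(acc<<6)|0x1F=0x29F
Completed: cp=U+029F (starts at byte 6)
Byte[8]=34: 1-byte ASCII. cp=U+0034
Byte[9]=E9: 3-byte lead, need 2 cont bytes. acc=0x9
Byte[10]=84: continuation. acc=(acc<<6)|0x04=0x244
Byte[11]=B6: continuation. acc=(acc<<6)|0x36=0x9136
Completed: cp=U+9136 (starts at byte 9)
Byte[12]=F0: 4-byte lead, need 3 cont bytes. acc=0x0
Byte[13]=A0: continuation. acc=(acc<<6)|0x20=0x20
Byte[14]=9F: continuation. acc=(acc<<6)|0x1F=0x81F
Byte[15]=83: continuation. acc=(acc<<6)|0x03=0x207C3
Completed: cp=U+207C3 (starts at byte 12)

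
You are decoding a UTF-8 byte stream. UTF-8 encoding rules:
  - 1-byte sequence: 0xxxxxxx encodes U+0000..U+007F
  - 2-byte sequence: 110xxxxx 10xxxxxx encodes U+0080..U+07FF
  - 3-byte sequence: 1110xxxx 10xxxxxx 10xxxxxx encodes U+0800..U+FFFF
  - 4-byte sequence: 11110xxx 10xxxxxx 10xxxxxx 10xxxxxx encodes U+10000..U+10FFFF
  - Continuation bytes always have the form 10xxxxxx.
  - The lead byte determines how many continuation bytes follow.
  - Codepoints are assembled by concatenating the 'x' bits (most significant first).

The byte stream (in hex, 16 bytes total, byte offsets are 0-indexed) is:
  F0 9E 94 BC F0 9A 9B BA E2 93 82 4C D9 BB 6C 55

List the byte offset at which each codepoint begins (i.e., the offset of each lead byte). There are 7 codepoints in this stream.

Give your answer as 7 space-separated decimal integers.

Answer: 0 4 8 11 12 14 15

Derivation:
Byte[0]=F0: 4-byte lead, need 3 cont bytes. acc=0x0
Byte[1]=9E: continuation. acc=(acc<<6)|0x1E=0x1E
Byte[2]=94: continuation. acc=(acc<<6)|0x14=0x794
Byte[3]=BC: continuation. acc=(acc<<6)|0x3C=0x1E53C
Completed: cp=U+1E53C (starts at byte 0)
Byte[4]=F0: 4-byte lead, need 3 cont bytes. acc=0x0
Byte[5]=9A: continuation. acc=(acc<<6)|0x1A=0x1A
Byte[6]=9B: continuation. acc=(acc<<6)|0x1B=0x69B
Byte[7]=BA: continuation. acc=(acc<<6)|0x3A=0x1A6FA
Completed: cp=U+1A6FA (starts at byte 4)
Byte[8]=E2: 3-byte lead, need 2 cont bytes. acc=0x2
Byte[9]=93: continuation. acc=(acc<<6)|0x13=0x93
Byte[10]=82: continuation. acc=(acc<<6)|0x02=0x24C2
Completed: cp=U+24C2 (starts at byte 8)
Byte[11]=4C: 1-byte ASCII. cp=U+004C
Byte[12]=D9: 2-byte lead, need 1 cont bytes. acc=0x19
Byte[13]=BB: continuation. acc=(acc<<6)|0x3B=0x67B
Completed: cp=U+067B (starts at byte 12)
Byte[14]=6C: 1-byte ASCII. cp=U+006C
Byte[15]=55: 1-byte ASCII. cp=U+0055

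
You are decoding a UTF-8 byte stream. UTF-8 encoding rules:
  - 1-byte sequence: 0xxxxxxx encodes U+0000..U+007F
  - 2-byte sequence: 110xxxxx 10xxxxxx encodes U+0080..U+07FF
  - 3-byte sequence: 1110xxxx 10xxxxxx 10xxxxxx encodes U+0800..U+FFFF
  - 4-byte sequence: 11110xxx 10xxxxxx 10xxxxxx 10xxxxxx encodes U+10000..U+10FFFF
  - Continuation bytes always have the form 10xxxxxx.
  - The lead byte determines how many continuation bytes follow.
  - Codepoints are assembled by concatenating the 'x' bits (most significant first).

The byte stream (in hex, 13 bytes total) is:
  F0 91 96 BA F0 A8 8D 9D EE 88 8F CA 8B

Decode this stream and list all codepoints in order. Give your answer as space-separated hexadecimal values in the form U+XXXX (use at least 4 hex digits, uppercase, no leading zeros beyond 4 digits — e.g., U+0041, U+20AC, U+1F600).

Answer: U+115BA U+2835D U+E20F U+028B

Derivation:
Byte[0]=F0: 4-byte lead, need 3 cont bytes. acc=0x0
Byte[1]=91: continuation. acc=(acc<<6)|0x11=0x11
Byte[2]=96: continuation. acc=(acc<<6)|0x16=0x456
Byte[3]=BA: continuation. acc=(acc<<6)|0x3A=0x115BA
Completed: cp=U+115BA (starts at byte 0)
Byte[4]=F0: 4-byte lead, need 3 cont bytes. acc=0x0
Byte[5]=A8: continuation. acc=(acc<<6)|0x28=0x28
Byte[6]=8D: continuation. acc=(acc<<6)|0x0D=0xA0D
Byte[7]=9D: continuation. acc=(acc<<6)|0x1D=0x2835D
Completed: cp=U+2835D (starts at byte 4)
Byte[8]=EE: 3-byte lead, need 2 cont bytes. acc=0xE
Byte[9]=88: continuation. acc=(acc<<6)|0x08=0x388
Byte[10]=8F: continuation. acc=(acc<<6)|0x0F=0xE20F
Completed: cp=U+E20F (starts at byte 8)
Byte[11]=CA: 2-byte lead, need 1 cont bytes. acc=0xA
Byte[12]=8B: continuation. acc=(acc<<6)|0x0B=0x28B
Completed: cp=U+028B (starts at byte 11)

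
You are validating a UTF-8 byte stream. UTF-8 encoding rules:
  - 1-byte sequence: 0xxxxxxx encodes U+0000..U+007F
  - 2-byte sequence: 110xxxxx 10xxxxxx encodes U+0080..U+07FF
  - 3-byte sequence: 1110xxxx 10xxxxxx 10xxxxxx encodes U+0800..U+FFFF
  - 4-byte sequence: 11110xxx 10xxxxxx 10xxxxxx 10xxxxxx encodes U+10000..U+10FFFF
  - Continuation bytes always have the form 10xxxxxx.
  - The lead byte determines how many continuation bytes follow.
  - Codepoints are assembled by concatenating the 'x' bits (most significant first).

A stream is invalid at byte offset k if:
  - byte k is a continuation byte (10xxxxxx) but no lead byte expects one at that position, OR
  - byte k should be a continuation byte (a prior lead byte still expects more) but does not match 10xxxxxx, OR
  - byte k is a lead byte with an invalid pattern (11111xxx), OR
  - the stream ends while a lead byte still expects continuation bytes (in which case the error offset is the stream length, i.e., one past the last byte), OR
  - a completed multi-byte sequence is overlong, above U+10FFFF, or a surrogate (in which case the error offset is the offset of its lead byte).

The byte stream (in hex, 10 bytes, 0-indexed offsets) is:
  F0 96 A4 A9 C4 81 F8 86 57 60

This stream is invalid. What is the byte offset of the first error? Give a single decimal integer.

Byte[0]=F0: 4-byte lead, need 3 cont bytes. acc=0x0
Byte[1]=96: continuation. acc=(acc<<6)|0x16=0x16
Byte[2]=A4: continuation. acc=(acc<<6)|0x24=0x5A4
Byte[3]=A9: continuation. acc=(acc<<6)|0x29=0x16929
Completed: cp=U+16929 (starts at byte 0)
Byte[4]=C4: 2-byte lead, need 1 cont bytes. acc=0x4
Byte[5]=81: continuation. acc=(acc<<6)|0x01=0x101
Completed: cp=U+0101 (starts at byte 4)
Byte[6]=F8: INVALID lead byte (not 0xxx/110x/1110/11110)

Answer: 6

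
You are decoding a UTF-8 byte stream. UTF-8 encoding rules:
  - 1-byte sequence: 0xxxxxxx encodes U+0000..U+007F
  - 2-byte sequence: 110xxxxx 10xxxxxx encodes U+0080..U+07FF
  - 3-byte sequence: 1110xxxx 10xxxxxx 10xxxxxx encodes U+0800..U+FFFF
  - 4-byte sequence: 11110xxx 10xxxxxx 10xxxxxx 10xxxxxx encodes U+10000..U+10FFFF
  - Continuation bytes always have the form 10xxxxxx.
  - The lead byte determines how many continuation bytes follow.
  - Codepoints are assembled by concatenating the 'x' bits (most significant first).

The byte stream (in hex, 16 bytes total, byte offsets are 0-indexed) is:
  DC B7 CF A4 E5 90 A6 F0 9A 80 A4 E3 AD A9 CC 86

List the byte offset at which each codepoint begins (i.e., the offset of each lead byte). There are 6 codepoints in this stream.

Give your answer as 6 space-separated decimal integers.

Answer: 0 2 4 7 11 14

Derivation:
Byte[0]=DC: 2-byte lead, need 1 cont bytes. acc=0x1C
Byte[1]=B7: continuation. acc=(acc<<6)|0x37=0x737
Completed: cp=U+0737 (starts at byte 0)
Byte[2]=CF: 2-byte lead, need 1 cont bytes. acc=0xF
Byte[3]=A4: continuation. acc=(acc<<6)|0x24=0x3E4
Completed: cp=U+03E4 (starts at byte 2)
Byte[4]=E5: 3-byte lead, need 2 cont bytes. acc=0x5
Byte[5]=90: continuation. acc=(acc<<6)|0x10=0x150
Byte[6]=A6: continuation. acc=(acc<<6)|0x26=0x5426
Completed: cp=U+5426 (starts at byte 4)
Byte[7]=F0: 4-byte lead, need 3 cont bytes. acc=0x0
Byte[8]=9A: continuation. acc=(acc<<6)|0x1A=0x1A
Byte[9]=80: continuation. acc=(acc<<6)|0x00=0x680
Byte[10]=A4: continuation. acc=(acc<<6)|0x24=0x1A024
Completed: cp=U+1A024 (starts at byte 7)
Byte[11]=E3: 3-byte lead, need 2 cont bytes. acc=0x3
Byte[12]=AD: continuation. acc=(acc<<6)|0x2D=0xED
Byte[13]=A9: continuation. acc=(acc<<6)|0x29=0x3B69
Completed: cp=U+3B69 (starts at byte 11)
Byte[14]=CC: 2-byte lead, need 1 cont bytes. acc=0xC
Byte[15]=86: continuation. acc=(acc<<6)|0x06=0x306
Completed: cp=U+0306 (starts at byte 14)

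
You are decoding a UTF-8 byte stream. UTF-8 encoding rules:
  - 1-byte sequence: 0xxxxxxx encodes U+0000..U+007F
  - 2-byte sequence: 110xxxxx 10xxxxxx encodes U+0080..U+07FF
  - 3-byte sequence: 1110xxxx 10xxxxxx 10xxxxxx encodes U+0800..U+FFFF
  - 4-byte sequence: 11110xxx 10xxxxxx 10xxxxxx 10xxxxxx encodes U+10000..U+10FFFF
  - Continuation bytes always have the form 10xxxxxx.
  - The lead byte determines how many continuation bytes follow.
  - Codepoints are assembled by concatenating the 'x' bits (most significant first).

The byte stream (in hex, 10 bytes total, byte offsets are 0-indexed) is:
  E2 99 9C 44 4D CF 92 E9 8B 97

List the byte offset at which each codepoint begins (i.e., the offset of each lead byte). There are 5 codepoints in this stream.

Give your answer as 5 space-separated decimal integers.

Byte[0]=E2: 3-byte lead, need 2 cont bytes. acc=0x2
Byte[1]=99: continuation. acc=(acc<<6)|0x19=0x99
Byte[2]=9C: continuation. acc=(acc<<6)|0x1C=0x265C
Completed: cp=U+265C (starts at byte 0)
Byte[3]=44: 1-byte ASCII. cp=U+0044
Byte[4]=4D: 1-byte ASCII. cp=U+004D
Byte[5]=CF: 2-byte lead, need 1 cont bytes. acc=0xF
Byte[6]=92: continuation. acc=(acc<<6)|0x12=0x3D2
Completed: cp=U+03D2 (starts at byte 5)
Byte[7]=E9: 3-byte lead, need 2 cont bytes. acc=0x9
Byte[8]=8B: continuation. acc=(acc<<6)|0x0B=0x24B
Byte[9]=97: continuation. acc=(acc<<6)|0x17=0x92D7
Completed: cp=U+92D7 (starts at byte 7)

Answer: 0 3 4 5 7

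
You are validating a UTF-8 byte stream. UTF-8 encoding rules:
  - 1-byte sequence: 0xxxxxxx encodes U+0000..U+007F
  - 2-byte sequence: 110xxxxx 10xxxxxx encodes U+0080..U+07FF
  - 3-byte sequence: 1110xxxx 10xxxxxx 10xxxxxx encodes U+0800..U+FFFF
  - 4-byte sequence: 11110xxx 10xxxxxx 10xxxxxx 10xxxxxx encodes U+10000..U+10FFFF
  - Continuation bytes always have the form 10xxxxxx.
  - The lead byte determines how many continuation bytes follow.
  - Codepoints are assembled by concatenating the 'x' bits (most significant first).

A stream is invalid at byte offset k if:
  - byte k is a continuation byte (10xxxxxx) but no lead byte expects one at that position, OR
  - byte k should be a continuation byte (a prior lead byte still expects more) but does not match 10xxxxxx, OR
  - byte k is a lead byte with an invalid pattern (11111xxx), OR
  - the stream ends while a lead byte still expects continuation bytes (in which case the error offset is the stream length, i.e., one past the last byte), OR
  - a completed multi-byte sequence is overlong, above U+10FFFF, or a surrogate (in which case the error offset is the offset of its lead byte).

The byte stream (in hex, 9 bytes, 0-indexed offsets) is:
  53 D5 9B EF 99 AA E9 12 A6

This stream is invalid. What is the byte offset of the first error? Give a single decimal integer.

Answer: 7

Derivation:
Byte[0]=53: 1-byte ASCII. cp=U+0053
Byte[1]=D5: 2-byte lead, need 1 cont bytes. acc=0x15
Byte[2]=9B: continuation. acc=(acc<<6)|0x1B=0x55B
Completed: cp=U+055B (starts at byte 1)
Byte[3]=EF: 3-byte lead, need 2 cont bytes. acc=0xF
Byte[4]=99: continuation. acc=(acc<<6)|0x19=0x3D9
Byte[5]=AA: continuation. acc=(acc<<6)|0x2A=0xF66A
Completed: cp=U+F66A (starts at byte 3)
Byte[6]=E9: 3-byte lead, need 2 cont bytes. acc=0x9
Byte[7]=12: expected 10xxxxxx continuation. INVALID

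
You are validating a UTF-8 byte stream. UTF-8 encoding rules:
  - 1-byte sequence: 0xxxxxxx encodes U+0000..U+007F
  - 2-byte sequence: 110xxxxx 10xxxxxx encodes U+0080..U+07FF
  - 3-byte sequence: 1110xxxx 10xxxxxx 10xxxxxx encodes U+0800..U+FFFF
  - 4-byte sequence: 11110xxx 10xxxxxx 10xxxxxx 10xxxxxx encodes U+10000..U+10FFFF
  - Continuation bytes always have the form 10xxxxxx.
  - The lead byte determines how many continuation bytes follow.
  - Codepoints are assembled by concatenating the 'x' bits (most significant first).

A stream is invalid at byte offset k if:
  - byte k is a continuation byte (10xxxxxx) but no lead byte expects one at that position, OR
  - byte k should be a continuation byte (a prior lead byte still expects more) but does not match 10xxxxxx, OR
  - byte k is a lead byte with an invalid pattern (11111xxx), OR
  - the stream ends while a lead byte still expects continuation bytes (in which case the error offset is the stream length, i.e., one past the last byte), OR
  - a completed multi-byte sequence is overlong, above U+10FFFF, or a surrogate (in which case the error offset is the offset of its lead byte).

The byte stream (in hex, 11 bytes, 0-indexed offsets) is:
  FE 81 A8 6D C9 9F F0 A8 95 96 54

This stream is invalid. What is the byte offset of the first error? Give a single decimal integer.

Answer: 0

Derivation:
Byte[0]=FE: INVALID lead byte (not 0xxx/110x/1110/11110)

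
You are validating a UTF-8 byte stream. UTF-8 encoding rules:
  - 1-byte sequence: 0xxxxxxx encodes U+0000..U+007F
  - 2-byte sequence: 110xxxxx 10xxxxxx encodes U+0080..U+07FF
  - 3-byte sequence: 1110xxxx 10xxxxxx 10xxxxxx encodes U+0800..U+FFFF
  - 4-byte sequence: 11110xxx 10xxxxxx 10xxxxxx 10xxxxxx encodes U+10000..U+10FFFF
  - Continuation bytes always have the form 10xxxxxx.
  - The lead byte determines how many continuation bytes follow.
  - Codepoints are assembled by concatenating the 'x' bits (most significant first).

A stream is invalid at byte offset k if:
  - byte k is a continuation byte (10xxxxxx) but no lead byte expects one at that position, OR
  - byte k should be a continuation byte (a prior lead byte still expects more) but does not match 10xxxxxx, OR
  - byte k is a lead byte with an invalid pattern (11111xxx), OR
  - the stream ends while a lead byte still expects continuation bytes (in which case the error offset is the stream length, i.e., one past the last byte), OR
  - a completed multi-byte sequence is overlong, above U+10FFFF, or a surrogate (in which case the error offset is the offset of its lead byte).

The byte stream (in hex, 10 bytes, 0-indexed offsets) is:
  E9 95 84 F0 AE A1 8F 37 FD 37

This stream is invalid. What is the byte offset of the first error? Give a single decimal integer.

Byte[0]=E9: 3-byte lead, need 2 cont bytes. acc=0x9
Byte[1]=95: continuation. acc=(acc<<6)|0x15=0x255
Byte[2]=84: continuation. acc=(acc<<6)|0x04=0x9544
Completed: cp=U+9544 (starts at byte 0)
Byte[3]=F0: 4-byte lead, need 3 cont bytes. acc=0x0
Byte[4]=AE: continuation. acc=(acc<<6)|0x2E=0x2E
Byte[5]=A1: continuation. acc=(acc<<6)|0x21=0xBA1
Byte[6]=8F: continuation. acc=(acc<<6)|0x0F=0x2E84F
Completed: cp=U+2E84F (starts at byte 3)
Byte[7]=37: 1-byte ASCII. cp=U+0037
Byte[8]=FD: INVALID lead byte (not 0xxx/110x/1110/11110)

Answer: 8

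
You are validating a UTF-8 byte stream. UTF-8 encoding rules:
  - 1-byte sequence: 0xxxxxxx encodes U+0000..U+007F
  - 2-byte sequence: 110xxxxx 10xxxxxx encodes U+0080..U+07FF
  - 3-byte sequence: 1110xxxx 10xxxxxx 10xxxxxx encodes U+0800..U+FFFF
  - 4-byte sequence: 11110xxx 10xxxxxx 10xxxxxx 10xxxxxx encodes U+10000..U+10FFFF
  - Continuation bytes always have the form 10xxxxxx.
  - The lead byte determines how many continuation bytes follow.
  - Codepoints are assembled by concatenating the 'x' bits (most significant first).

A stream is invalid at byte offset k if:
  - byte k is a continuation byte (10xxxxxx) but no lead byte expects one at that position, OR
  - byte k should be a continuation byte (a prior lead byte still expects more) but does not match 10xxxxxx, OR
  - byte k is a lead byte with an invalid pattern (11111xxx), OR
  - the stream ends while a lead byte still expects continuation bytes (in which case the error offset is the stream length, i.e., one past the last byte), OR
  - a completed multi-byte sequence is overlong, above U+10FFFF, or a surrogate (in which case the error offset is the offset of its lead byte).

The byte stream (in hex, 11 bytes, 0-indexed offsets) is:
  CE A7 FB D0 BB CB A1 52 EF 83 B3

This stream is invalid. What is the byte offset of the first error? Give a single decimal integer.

Answer: 2

Derivation:
Byte[0]=CE: 2-byte lead, need 1 cont bytes. acc=0xE
Byte[1]=A7: continuation. acc=(acc<<6)|0x27=0x3A7
Completed: cp=U+03A7 (starts at byte 0)
Byte[2]=FB: INVALID lead byte (not 0xxx/110x/1110/11110)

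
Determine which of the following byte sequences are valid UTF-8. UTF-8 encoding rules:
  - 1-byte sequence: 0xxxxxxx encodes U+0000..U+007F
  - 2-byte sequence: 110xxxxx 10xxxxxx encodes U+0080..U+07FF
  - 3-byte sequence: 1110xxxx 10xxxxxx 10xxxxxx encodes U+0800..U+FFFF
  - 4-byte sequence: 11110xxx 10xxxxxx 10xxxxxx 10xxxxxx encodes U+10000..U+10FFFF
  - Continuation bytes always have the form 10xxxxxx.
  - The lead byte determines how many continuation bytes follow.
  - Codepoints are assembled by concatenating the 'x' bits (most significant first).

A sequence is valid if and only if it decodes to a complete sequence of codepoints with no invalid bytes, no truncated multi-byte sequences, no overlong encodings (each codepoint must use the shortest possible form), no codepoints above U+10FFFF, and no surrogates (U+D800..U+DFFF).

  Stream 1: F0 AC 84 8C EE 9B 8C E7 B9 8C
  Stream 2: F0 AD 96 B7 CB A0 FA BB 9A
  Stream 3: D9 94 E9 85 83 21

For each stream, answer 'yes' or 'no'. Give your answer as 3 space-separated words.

Answer: yes no yes

Derivation:
Stream 1: decodes cleanly. VALID
Stream 2: error at byte offset 6. INVALID
Stream 3: decodes cleanly. VALID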